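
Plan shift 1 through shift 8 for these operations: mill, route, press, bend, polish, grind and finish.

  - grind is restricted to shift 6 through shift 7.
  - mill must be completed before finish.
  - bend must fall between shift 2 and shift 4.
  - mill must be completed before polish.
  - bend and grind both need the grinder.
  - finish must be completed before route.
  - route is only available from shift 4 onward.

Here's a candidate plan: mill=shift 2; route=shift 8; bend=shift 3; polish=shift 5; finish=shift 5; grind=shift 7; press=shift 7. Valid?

Yes

mill must be completed before polish — holds.
route is only available from shift 4 onward — holds.
bend must fall between shift 2 and shift 4 — holds.
finish must be completed before route — holds.
mill must be completed before finish — holds.
grind is restricted to shift 6 through shift 7 — holds.
bend and grind both need the grinder — holds.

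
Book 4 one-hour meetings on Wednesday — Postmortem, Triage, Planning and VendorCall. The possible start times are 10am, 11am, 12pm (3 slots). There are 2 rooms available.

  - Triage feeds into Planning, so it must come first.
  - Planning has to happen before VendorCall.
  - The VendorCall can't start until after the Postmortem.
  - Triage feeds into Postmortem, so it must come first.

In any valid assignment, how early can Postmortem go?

11am

Precedence pushes Postmortem to at least 11am; downstream work caps Postmortem at 11am.
Postmortem at 11am is achievable: VendorCall=12pm, Postmortem=11am, Triage=10am, Planning=11am.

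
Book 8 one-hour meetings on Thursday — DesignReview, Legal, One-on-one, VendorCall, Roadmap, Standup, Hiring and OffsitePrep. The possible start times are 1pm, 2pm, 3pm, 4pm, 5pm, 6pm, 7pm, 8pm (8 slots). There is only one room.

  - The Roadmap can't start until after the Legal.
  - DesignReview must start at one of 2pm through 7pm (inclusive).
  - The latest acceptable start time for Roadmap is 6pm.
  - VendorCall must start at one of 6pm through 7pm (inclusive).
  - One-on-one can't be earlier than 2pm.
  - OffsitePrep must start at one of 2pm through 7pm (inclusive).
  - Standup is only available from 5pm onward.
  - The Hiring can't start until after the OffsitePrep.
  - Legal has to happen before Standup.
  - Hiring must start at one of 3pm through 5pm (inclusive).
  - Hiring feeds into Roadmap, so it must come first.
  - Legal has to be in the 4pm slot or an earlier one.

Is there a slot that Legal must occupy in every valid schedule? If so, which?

1pm

Legal's own window allows nothing later than 4pm.
So Legal is pinned to 1pm.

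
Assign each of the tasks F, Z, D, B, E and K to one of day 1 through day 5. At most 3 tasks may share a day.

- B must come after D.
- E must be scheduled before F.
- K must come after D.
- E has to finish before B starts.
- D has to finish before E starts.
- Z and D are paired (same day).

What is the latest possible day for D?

day 3

Downstream work caps D at day 3.
D at day 3 is achievable: D -> day 3; E -> day 4; B -> day 5; Z -> day 3; F -> day 5; K -> day 4.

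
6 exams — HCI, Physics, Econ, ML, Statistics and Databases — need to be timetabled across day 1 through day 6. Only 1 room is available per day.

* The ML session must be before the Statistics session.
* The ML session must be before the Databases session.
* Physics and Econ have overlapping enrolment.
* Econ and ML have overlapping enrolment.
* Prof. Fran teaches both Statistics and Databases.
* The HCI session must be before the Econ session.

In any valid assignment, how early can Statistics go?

day 2

Precedence pushes Statistics to at least day 2.
Statistics at day 2 is achievable: Physics=day 6; Econ=day 4; HCI=day 3; ML=day 1; Databases=day 5; Statistics=day 2.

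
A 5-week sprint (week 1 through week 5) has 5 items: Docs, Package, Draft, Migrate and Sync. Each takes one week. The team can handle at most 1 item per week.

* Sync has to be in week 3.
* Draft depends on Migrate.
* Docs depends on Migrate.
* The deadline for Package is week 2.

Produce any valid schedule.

Docs in week 4, Sync in week 3, Package in week 1, Migrate in week 2, Draft in week 5

Checking: Migrate(week 2) before Draft(week 5); Migrate(week 2) before Docs(week 4); Sync=week 3 in [week 3,week 3]; Package=week 1 in [week 1,week 2]; max 1 per week (cap 1).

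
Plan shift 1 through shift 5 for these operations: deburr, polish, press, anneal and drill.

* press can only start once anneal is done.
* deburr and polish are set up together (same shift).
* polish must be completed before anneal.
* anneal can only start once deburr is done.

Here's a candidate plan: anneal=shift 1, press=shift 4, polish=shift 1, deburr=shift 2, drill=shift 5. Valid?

anneal can only start once deburr is done — violated.
polish must be completed before anneal — violated.
deburr and polish are set up together (same shift) — violated.
press can only start once anneal is done — holds.

No. anneal can only start once deburr is done is not satisfied.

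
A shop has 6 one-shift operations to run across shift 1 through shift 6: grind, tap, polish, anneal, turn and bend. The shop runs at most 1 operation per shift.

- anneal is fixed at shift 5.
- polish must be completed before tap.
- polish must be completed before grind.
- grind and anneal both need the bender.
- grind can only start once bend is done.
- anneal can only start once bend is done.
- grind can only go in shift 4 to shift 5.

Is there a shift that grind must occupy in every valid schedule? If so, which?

grind's window is shift 4–shift 5.
anneal is fixed at shift 5, and grind can't share a shift with anneal.
So grind must be shift 4.

shift 4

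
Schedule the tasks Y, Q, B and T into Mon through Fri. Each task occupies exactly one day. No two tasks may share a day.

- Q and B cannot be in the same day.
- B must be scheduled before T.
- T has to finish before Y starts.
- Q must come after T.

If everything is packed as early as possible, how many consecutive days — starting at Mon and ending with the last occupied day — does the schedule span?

4 days

The precedence chain requires at least 3 distinct days.
With at most 1 per day and 4 tasks, at least 4 days are needed.
4 works (last occupied day: Thu): for example B -> Mon; T -> Tue; Y -> Wed; Q -> Thu.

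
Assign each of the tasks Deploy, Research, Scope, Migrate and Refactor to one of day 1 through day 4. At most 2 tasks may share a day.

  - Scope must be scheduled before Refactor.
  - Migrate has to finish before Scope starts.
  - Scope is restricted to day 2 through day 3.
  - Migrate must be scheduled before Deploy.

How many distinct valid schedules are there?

36

Splitting on Deploy: it can be day 2 (10), day 3 (13), day 4 (13). Listing each branch's schedules as (Research, Scope, Migrate, Refactor) by day number:
Deploy=day 2: (1,2,1,3) (1,2,1,4) (1,3,1,4) (2,3,1,4) (3,2,1,3) (3,2,1,4) (3,3,1,4) (4,2,1,3) (4,2,1,4) (4,3,1,4) — 10.
Deploy=day 3: (1,2,1,3) (1,2,1,4) (1,3,1,4) (1,3,2,4) (2,2,1,3) (2,2,1,4) (2,3,1,4) (2,3,2,4) (3,2,1,4) (4,2,1,3) (4,2,1,4) (4,3,1,4) (4,3,2,4) — 13.
Deploy=day 4: (1,2,1,3) (1,2,1,4) (1,3,1,4) (1,3,2,4) (2,2,1,3) (2,2,1,4) (2,3,1,4) (2,3,2,4) (3,2,1,3) (3,2,1,4) (3,3,1,4) (3,3,2,4) (4,2,1,3) — 13.
Summing: 10 + 13 + 13 = 36.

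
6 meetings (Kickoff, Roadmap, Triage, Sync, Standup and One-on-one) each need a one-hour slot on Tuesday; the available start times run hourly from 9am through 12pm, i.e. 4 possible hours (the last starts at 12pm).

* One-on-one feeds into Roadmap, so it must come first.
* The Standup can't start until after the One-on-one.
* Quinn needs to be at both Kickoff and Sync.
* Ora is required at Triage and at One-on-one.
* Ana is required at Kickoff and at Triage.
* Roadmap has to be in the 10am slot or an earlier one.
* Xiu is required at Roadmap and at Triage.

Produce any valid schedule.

Triage=11am, Roadmap=10am, One-on-one=9am, Sync=10am, Standup=10am, Kickoff=9am

Checking: One-on-one(9am) before Roadmap(10am); One-on-one(9am) before Standup(10am); Roadmap(10am) != Triage(11am); Kickoff(9am) != Sync(10am); Triage(11am) != One-on-one(9am); Kickoff(9am) != Triage(11am); Roadmap=10am in [9am,10am].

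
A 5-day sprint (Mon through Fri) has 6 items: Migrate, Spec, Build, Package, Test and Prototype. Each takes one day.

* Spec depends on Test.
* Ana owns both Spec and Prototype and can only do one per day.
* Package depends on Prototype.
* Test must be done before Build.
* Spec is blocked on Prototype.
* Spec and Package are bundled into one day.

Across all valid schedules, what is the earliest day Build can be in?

Precedence pushes Build to at least Tue.
Build at Tue is achievable: Build in Tue; Test in Mon; Migrate in Mon; Spec in Tue; Prototype in Mon; Package in Tue.

Tue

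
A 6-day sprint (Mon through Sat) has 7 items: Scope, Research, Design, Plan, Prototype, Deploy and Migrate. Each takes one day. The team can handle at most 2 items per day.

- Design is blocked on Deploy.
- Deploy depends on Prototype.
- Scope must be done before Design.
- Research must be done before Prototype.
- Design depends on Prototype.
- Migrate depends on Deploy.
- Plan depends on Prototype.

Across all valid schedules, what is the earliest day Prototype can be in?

Precedence pushes Prototype to at least Tue; downstream work caps Prototype at Thu.
Prototype at Tue is achievable: Research -> Mon, Migrate -> Thu, Scope -> Mon, Deploy -> Wed, Prototype -> Tue, Design -> Thu, Plan -> Wed.

Tue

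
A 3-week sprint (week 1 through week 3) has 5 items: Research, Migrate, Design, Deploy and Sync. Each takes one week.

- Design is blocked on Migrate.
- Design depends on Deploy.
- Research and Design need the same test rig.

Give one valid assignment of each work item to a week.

Sync in week 1; Research in week 1; Migrate in week 1; Deploy in week 1; Design in week 2

Checking: Migrate(week 1) before Design(week 2); Deploy(week 1) before Design(week 2); Research(week 1) != Design(week 2).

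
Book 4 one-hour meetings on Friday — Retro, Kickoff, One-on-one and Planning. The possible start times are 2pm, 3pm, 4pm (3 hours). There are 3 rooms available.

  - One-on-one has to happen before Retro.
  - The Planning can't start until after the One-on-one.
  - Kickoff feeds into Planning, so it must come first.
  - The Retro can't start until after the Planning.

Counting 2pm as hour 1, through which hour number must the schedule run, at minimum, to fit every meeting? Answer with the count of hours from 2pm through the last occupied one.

3

The precedence chain requires at least 3 distinct hours.
With at most 3 per hour and 4 meetings, at least 2 hours are needed.
3 works (last occupied hour: 4pm): for example Retro -> 4pm, Planning -> 3pm, Kickoff -> 2pm, One-on-one -> 2pm.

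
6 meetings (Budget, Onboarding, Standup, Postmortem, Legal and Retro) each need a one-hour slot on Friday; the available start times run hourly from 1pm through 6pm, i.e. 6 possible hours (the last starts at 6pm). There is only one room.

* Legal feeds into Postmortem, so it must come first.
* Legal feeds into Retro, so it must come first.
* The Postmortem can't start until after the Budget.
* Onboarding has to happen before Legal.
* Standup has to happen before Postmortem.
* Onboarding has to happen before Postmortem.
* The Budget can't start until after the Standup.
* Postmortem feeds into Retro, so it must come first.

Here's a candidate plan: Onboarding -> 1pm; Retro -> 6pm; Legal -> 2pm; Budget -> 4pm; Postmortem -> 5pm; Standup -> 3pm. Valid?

Standup has to happen before Postmortem — holds.
Onboarding has to happen before Postmortem — holds.
Legal feeds into Postmortem, so it must come first — holds.
Postmortem feeds into Retro, so it must come first — holds.
Onboarding has to happen before Legal — holds.
The Budget can't start until after the Standup — holds.
The Postmortem can't start until after the Budget — holds.
There is only one room — holds.
Legal feeds into Retro, so it must come first — holds.

Yes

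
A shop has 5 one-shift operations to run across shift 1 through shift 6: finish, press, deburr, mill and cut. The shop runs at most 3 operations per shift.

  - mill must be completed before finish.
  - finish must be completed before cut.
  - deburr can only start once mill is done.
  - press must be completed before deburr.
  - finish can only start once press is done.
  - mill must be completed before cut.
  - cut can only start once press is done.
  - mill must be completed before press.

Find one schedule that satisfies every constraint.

finish -> shift 3, deburr -> shift 3, cut -> shift 4, mill -> shift 1, press -> shift 2

Checking: mill(shift 1) before press(shift 2); press(shift 2) before cut(shift 4); press(shift 2) before finish(shift 3); mill(shift 1) before cut(shift 4); finish(shift 3) before cut(shift 4); press(shift 2) before deburr(shift 3); mill(shift 1) before finish(shift 3); mill(shift 1) before deburr(shift 3); max 2 per shift (cap 3).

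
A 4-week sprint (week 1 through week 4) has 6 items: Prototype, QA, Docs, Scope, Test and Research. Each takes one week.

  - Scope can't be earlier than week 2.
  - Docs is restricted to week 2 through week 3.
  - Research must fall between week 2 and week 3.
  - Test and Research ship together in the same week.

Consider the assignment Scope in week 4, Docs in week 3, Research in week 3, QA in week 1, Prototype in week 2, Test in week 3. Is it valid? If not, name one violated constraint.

Test and Research ship together in the same week — holds.
Research must fall between week 2 and week 3 — holds.
Docs is restricted to week 2 through week 3 — holds.
Scope can't be earlier than week 2 — holds.

Yes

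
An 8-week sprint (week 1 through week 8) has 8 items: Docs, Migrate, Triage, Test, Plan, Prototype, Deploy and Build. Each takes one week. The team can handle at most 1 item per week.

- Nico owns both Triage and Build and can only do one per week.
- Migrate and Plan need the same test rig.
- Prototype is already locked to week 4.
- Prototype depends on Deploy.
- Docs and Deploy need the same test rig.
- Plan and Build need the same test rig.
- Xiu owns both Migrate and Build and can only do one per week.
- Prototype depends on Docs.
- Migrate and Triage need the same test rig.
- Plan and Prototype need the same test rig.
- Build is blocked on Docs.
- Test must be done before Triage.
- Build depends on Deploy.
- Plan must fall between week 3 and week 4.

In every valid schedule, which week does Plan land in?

Plan's window is week 3–week 4.
Prototype is fixed at week 4, and Plan can't share a week with Prototype.
So Plan must be week 3.

week 3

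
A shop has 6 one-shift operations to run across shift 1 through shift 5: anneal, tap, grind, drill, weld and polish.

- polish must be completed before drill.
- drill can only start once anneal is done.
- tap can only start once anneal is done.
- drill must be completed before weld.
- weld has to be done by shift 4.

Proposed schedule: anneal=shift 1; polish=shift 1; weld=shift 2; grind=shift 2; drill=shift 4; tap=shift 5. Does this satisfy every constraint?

tap can only start once anneal is done — holds.
drill can only start once anneal is done — holds.
weld has to be done by shift 4 — holds.
drill must be completed before weld — violated.
polish must be completed before drill — holds.

No — it violates: drill must be completed before weld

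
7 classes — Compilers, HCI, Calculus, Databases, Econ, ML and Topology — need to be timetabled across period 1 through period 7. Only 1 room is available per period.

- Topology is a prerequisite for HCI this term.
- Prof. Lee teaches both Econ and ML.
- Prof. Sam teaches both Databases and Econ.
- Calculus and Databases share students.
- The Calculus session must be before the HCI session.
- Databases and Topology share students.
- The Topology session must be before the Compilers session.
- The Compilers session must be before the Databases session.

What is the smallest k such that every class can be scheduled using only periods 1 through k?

7 periods

The precedence chain requires at least 3 distinct periods.
With at most 1 per period and 7 classes, at least 7 periods are needed.
7 works (last occupied period: period 7): for example Compilers=period 2; ML=period 7; Econ=period 6; Topology=period 1; Calculus=period 3; Databases=period 5; HCI=period 4.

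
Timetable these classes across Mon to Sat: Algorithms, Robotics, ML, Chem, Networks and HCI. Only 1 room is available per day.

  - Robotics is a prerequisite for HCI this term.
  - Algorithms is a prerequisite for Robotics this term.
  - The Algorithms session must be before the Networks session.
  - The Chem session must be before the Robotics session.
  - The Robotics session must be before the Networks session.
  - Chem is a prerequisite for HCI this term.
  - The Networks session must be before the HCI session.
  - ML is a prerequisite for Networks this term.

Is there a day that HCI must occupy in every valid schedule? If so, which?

Sat

Precedence pushes HCI to at least Thu.
So HCI is pinned to Sat.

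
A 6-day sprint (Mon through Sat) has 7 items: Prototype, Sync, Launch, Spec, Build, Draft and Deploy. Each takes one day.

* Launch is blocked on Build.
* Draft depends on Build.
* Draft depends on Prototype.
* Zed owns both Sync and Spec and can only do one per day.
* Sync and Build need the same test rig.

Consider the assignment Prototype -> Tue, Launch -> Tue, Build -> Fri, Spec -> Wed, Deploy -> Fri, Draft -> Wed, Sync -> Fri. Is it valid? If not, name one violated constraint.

Launch is blocked on Build — violated.
Draft depends on Prototype — holds.
Zed owns both Sync and Spec and can only do one per day — holds.
Draft depends on Build — violated.
Sync and Build need the same test rig — violated.

No. Sync and Build need the same test rig is not satisfied.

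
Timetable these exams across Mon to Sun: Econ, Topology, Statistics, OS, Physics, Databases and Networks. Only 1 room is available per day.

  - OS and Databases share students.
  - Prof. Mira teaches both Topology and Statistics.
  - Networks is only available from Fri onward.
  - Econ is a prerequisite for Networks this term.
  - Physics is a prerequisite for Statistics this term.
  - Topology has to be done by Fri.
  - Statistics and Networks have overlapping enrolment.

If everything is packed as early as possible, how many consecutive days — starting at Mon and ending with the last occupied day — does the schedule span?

7

The precedence chain requires at least 2 distinct days.
With at most 1 per day and 7 exams, at least 7 days are needed.
Networks can't be placed before Fri — that is day 5 counting from Mon — so the schedule must run through at least 5 days.
7 works (last occupied day: Sun): for example Databases in Sun, Econ in Tue, OS in Sat, Physics in Wed, Statistics in Thu, Topology in Mon, Networks in Fri.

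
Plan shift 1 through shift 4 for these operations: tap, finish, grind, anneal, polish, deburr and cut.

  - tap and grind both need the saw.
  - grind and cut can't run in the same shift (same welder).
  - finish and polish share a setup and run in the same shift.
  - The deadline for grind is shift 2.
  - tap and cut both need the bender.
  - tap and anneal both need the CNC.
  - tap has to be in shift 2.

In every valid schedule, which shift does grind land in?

grind's window is shift 1–shift 2.
tap is fixed at shift 2, and grind can't share a shift with tap.
So grind must be shift 1.

shift 1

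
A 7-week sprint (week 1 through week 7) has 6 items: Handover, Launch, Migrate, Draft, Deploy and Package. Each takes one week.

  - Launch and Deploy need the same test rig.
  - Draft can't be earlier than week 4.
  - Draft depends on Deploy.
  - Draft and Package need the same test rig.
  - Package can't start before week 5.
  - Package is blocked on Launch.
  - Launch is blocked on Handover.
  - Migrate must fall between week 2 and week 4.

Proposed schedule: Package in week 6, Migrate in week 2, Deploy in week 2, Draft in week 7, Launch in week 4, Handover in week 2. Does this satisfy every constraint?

Migrate must fall between week 2 and week 4 — holds.
Package is blocked on Launch — holds.
Draft and Package need the same test rig — holds.
Launch is blocked on Handover — holds.
Draft can't be earlier than week 4 — holds.
Draft depends on Deploy — holds.
Package can't start before week 5 — holds.
Launch and Deploy need the same test rig — holds.

Yes, all constraints hold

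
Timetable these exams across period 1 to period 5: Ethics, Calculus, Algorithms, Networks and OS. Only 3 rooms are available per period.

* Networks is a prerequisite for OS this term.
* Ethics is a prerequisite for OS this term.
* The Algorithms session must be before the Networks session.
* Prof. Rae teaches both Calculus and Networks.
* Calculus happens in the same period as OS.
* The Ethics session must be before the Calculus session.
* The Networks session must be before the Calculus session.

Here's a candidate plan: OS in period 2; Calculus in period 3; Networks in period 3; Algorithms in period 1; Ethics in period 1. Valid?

No. Networks is a prerequisite for OS this term is not satisfied.

Only 3 rooms are available per period — holds.
The Algorithms session must be before the Networks session — holds.
Calculus happens in the same period as OS — violated.
Prof. Rae teaches both Calculus and Networks — violated.
The Networks session must be before the Calculus session — violated.
The Ethics session must be before the Calculus session — holds.
Ethics is a prerequisite for OS this term — holds.
Networks is a prerequisite for OS this term — violated.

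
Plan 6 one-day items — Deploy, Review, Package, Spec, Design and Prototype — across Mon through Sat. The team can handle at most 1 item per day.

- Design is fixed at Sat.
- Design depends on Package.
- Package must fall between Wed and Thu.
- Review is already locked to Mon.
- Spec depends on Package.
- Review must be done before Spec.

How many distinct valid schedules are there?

Splitting on Deploy: it can be Tue (3), Wed (1), Thu (1), Fri (1). Listing each branch's schedules as (Review, Package, Spec, Design, Prototype):
Deploy=Tue: (Mon,Wed,Thu,Sat,Fri) (Mon,Wed,Fri,Sat,Thu) (Mon,Thu,Fri,Sat,Wed) — 3.
Deploy=Wed: (Mon,Thu,Fri,Sat,Tue) — 1.
Deploy=Thu: (Mon,Wed,Fri,Sat,Tue) — 1.
Deploy=Fri: (Mon,Wed,Thu,Sat,Tue) — 1.
Summing: 3 + 1 + 1 + 1 = 6.

6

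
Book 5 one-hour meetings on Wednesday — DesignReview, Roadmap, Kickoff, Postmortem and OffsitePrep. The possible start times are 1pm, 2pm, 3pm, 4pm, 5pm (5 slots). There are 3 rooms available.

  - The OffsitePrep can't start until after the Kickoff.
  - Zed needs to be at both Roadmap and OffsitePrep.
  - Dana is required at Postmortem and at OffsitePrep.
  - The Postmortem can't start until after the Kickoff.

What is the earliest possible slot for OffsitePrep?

Precedence pushes OffsitePrep to at least 2pm.
OffsitePrep at 2pm is achievable: Postmortem -> 3pm; DesignReview -> 1pm; OffsitePrep -> 2pm; Kickoff -> 1pm; Roadmap -> 1pm.

2pm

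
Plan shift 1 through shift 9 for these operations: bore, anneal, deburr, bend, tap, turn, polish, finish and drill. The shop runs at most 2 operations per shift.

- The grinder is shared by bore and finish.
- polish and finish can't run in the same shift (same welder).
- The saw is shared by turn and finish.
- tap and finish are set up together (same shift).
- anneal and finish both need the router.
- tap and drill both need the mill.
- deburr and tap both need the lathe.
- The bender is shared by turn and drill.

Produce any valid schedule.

deburr in shift 2, finish in shift 3, anneal in shift 1, tap in shift 3, drill in shift 5, bore in shift 1, turn in shift 4, polish in shift 4, bend in shift 2

Checking: polish(shift 4) != finish(shift 3); deburr(shift 2) != tap(shift 3); tap(shift 3) != drill(shift 5); bore(shift 1) != finish(shift 3); anneal(shift 1) != finish(shift 3); turn(shift 4) != drill(shift 5); turn(shift 4) != finish(shift 3); tap = finish = shift 3; max 2 per shift (cap 2).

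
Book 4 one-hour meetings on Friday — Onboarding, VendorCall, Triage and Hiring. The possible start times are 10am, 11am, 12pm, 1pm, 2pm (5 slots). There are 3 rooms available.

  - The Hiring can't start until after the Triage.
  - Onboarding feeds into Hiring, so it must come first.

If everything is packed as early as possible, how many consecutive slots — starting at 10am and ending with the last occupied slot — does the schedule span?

The precedence chain requires at least 2 distinct slots.
With at most 3 per slot and 4 meetings, at least 2 slots are needed.
2 works (last occupied slot: 11am): for example Onboarding -> 10am; VendorCall -> 10am; Hiring -> 11am; Triage -> 10am.

2 slots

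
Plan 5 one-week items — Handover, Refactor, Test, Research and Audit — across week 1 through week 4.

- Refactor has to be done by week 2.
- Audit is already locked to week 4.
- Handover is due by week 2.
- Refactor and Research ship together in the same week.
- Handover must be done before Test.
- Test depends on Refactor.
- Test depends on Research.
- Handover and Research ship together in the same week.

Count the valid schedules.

Splitting on Handover: it can be week 1 (3), week 2 (2). Listing each branch's schedules as (Refactor, Test, Research, Audit) by week number:
Handover=week 1: (1,2,1,4) (1,3,1,4) (1,4,1,4) — 3.
Handover=week 2: (2,3,2,4) (2,4,2,4) — 2.
Summing: 3 + 2 = 5.

5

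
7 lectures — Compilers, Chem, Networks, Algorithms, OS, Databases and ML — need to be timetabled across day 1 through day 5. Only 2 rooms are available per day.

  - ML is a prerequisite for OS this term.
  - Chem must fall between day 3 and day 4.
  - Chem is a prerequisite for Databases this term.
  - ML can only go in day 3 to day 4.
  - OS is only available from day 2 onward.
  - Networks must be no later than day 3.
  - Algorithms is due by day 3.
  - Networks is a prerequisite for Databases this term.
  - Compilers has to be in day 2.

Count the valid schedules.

48

Splitting on Chem: it can be day 3 (26), day 4 (22). Listing each branch's schedules as (Compilers, Networks, Algorithms, OS, Databases, ML) by day number:
Chem=day 3: (2,1,1,4,4,3) (2,1,1,4,5,3) (2,1,1,5,4,3) (2,1,1,5,4,4) (2,1,1,5,5,3) (2,1,1,5,5,4) (2,1,2,4,4,3) (2,1,2,4,5,3) (2,1,2,5,4,3) (2,1,2,5,4,4) (2,1,2,5,5,3) (2,1,2,5,5,4) (2,1,3,5,4,4) (2,1,3,5,5,4) (2,2,1,4,4,3) (2,2,1,4,5,3) (2,2,1,5,4,3) (2,2,1,5,4,4) (2,2,1,5,5,3) (2,2,1,5,5,4) (2,2,3,5,4,4) (2,2,3,5,5,4) (2,3,1,5,4,4) (2,3,1,5,5,4) (2,3,2,5,4,4) (2,3,2,5,5,4) — 26.
Chem=day 4: (2,1,1,4,5,3) (2,1,1,5,5,3) (2,1,1,5,5,4) (2,1,2,4,5,3) (2,1,2,5,5,3) (2,1,2,5,5,4) (2,1,3,4,5,3) (2,1,3,5,5,3) (2,1,3,5,5,4) (2,2,1,4,5,3) (2,2,1,5,5,3) (2,2,1,5,5,4) (2,2,3,4,5,3) (2,2,3,5,5,3) (2,2,3,5,5,4) (2,3,1,4,5,3) (2,3,1,5,5,3) (2,3,1,5,5,4) (2,3,2,4,5,3) (2,3,2,5,5,3) (2,3,2,5,5,4) (2,3,3,5,5,4) — 22.
Summing: 26 + 22 = 48.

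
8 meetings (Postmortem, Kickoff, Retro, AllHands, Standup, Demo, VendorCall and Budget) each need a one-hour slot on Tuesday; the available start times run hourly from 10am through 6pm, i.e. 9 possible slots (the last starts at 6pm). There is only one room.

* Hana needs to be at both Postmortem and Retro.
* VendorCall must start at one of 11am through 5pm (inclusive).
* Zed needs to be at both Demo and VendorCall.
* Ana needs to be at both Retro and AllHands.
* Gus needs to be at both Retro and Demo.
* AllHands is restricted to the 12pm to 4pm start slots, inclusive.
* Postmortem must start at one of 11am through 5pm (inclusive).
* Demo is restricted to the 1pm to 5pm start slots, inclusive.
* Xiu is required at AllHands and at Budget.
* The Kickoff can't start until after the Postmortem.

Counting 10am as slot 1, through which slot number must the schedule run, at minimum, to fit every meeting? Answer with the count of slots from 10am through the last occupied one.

8 slots

The precedence chain requires at least 2 distinct slots.
With at most 1 per slot and 8 meetings, at least 8 slots are needed.
Demo can't be placed before 1pm — that is slot 4 counting from 10am — so the schedule must run through at least 4 slots.
8 works (last occupied slot: 5pm): for example Retro=10am; AllHands=12pm; VendorCall=2pm; Standup=4pm; Budget=5pm; Demo=1pm; Kickoff=3pm; Postmortem=11am.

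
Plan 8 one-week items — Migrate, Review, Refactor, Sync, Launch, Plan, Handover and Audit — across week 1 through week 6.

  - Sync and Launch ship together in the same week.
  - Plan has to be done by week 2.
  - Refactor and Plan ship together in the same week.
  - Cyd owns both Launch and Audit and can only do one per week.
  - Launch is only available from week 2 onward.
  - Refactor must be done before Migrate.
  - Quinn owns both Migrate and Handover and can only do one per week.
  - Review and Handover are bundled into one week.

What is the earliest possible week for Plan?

week 1

Plan's own window allows nothing later than week 2.
Plan at week 1 is achievable: Sync=week 2; Audit=week 1; Review=week 1; Handover=week 1; Migrate=week 2; Launch=week 2; Plan=week 1; Refactor=week 1.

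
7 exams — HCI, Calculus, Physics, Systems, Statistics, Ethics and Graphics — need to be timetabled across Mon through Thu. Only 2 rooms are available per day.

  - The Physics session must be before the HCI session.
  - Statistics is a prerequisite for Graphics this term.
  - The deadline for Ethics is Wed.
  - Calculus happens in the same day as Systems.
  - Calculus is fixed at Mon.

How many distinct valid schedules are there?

10

Splitting on HCI: it can be Wed (2), Thu (8). Listing each branch's schedules as (Calculus, Physics, Systems, Statistics, Ethics, Graphics):
HCI=Wed: (Mon,Tue,Mon,Tue,Wed,Thu) (Mon,Tue,Mon,Wed,Tue,Thu) — 2.
HCI=Thu: (Mon,Tue,Mon,Tue,Wed,Wed) (Mon,Tue,Mon,Tue,Wed,Thu) (Mon,Tue,Mon,Wed,Tue,Thu) (Mon,Tue,Mon,Wed,Wed,Thu) (Mon,Wed,Mon,Tue,Tue,Wed) (Mon,Wed,Mon,Tue,Tue,Thu) (Mon,Wed,Mon,Tue,Wed,Thu) (Mon,Wed,Mon,Wed,Tue,Thu) — 8.
Summing: 2 + 8 = 10.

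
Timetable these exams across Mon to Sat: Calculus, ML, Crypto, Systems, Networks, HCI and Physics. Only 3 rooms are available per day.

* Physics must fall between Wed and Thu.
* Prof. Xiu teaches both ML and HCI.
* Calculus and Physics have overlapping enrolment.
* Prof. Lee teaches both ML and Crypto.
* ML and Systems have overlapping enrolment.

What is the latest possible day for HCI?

Sat

HCI at Sat is achievable: Crypto in Tue; Networks in Mon; ML in Mon; HCI in Sat; Systems in Tue; Calculus in Mon; Physics in Wed.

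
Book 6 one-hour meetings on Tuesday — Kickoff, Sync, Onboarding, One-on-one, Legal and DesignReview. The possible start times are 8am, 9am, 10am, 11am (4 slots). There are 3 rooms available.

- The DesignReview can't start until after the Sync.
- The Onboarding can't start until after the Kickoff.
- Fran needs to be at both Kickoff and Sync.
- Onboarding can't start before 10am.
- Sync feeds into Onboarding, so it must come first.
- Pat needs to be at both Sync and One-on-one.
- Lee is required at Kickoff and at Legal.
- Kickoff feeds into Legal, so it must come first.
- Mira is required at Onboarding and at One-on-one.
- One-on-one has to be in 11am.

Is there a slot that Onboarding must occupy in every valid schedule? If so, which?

Onboarding's window is 10am–11am.
One-on-one is fixed at 11am, and Onboarding can't share a slot with One-on-one.
So Onboarding must be 10am.

10am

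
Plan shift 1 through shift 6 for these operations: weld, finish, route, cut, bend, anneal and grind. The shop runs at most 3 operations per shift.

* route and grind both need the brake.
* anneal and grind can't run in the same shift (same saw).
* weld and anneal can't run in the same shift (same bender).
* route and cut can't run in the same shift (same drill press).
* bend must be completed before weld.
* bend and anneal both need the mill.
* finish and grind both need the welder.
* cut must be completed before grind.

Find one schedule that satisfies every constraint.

finish=shift 1, anneal=shift 3, route=shift 3, grind=shift 2, cut=shift 1, bend=shift 1, weld=shift 2

Checking: bend(shift 1) before weld(shift 2); cut(shift 1) before grind(shift 2); bend(shift 1) != anneal(shift 3); anneal(shift 3) != grind(shift 2); weld(shift 2) != anneal(shift 3); finish(shift 1) != grind(shift 2); route(shift 3) != grind(shift 2); route(shift 3) != cut(shift 1); max 3 per shift (cap 3).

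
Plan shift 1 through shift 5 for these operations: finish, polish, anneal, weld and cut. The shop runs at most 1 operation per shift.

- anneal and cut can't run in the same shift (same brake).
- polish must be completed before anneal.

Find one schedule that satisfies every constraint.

cut=shift 5; weld=shift 4; anneal=shift 2; polish=shift 1; finish=shift 3

Checking: polish(shift 1) before anneal(shift 2); anneal(shift 2) != cut(shift 5); max 1 per shift (cap 1).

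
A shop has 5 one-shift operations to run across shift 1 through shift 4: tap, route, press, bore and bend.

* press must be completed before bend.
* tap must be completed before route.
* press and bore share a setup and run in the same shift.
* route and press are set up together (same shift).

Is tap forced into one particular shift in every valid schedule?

tap can be shift 1 (e.g. route in shift 2, tap in shift 1, press in shift 2, bore in shift 2, bend in shift 3) or shift 2 (e.g. bend=shift 4; route=shift 3; press=shift 3; tap=shift 2; bore=shift 3).

No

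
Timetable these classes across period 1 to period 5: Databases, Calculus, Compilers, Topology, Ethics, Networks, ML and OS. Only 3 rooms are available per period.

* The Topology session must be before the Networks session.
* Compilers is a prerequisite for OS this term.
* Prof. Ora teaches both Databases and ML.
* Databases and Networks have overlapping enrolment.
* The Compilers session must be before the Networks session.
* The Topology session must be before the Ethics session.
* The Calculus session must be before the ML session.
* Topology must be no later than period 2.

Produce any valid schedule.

Databases -> period 3, Topology -> period 1, Networks -> period 2, Compilers -> period 1, Ethics -> period 2, ML -> period 2, OS -> period 3, Calculus -> period 1

Checking: Topology(period 1) before Ethics(period 2); Calculus(period 1) before ML(period 2); Compilers(period 1) before Networks(period 2); Compilers(period 1) before OS(period 3); Topology(period 1) before Networks(period 2); Databases(period 3) != Networks(period 2); Databases(period 3) != ML(period 2); Topology=period 1 in [period 1,period 2]; max 3 per period (cap 3).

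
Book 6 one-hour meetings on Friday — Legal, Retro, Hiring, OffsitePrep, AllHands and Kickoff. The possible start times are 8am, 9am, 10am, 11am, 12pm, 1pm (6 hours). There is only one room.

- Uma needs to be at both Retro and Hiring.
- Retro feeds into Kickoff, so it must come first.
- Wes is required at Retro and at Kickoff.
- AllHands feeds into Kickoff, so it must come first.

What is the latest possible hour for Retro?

12pm

Downstream work caps Retro at 12pm.
Retro at 12pm is achievable: Kickoff -> 1pm, Legal -> 9am, OffsitePrep -> 11am, Hiring -> 10am, AllHands -> 8am, Retro -> 12pm.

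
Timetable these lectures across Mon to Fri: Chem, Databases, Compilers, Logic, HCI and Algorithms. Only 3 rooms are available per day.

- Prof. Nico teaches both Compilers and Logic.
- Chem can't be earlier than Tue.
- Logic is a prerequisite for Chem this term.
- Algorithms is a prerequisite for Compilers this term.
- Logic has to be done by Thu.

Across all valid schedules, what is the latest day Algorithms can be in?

Thu

Downstream work caps Algorithms at Thu.
Algorithms at Thu is achievable: HCI in Mon, Algorithms in Thu, Compilers in Fri, Databases in Mon, Chem in Tue, Logic in Mon.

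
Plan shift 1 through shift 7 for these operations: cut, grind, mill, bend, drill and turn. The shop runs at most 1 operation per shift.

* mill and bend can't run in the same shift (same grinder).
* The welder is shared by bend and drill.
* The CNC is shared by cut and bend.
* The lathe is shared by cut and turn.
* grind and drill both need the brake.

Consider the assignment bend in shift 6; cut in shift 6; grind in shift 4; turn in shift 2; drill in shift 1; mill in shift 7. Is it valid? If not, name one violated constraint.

Invalid. The CNC is shared by cut and bend.

The CNC is shared by cut and bend — violated.
The shop runs at most 1 operation per shift — violated.
The welder is shared by bend and drill — holds.
mill and bend can't run in the same shift (same grinder) — holds.
grind and drill both need the brake — holds.
The lathe is shared by cut and turn — holds.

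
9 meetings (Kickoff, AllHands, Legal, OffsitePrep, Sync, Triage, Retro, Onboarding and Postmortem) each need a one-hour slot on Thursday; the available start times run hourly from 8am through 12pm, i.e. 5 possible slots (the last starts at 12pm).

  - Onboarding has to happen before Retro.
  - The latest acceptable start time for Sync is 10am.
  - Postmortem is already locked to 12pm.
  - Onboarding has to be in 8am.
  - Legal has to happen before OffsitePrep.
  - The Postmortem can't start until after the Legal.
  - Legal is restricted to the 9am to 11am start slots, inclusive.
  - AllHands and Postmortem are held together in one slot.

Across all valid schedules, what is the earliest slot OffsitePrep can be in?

Precedence pushes OffsitePrep to at least 10am.
OffsitePrep at 10am is achievable: Kickoff in 8am, Retro in 9am, Legal in 9am, Onboarding in 8am, Sync in 8am, Postmortem in 12pm, AllHands in 12pm, OffsitePrep in 10am, Triage in 8am.

10am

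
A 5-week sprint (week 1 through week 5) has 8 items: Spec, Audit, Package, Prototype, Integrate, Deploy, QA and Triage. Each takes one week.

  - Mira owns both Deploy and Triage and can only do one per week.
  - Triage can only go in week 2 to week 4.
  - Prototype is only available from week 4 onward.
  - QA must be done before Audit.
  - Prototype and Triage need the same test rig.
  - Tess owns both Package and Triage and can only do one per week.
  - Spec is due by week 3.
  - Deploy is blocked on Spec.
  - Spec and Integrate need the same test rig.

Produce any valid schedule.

Integrate=week 2, Prototype=week 4, Spec=week 1, Deploy=week 3, Audit=week 2, Package=week 1, QA=week 1, Triage=week 2

Checking: Spec(week 1) before Deploy(week 3); QA(week 1) before Audit(week 2); Prototype(week 4) != Triage(week 2); Spec(week 1) != Integrate(week 2); Package(week 1) != Triage(week 2); Deploy(week 3) != Triage(week 2); Triage=week 2 in [week 2,week 4]; Spec=week 1 in [week 1,week 3]; Prototype=week 4 in [week 4,week 5].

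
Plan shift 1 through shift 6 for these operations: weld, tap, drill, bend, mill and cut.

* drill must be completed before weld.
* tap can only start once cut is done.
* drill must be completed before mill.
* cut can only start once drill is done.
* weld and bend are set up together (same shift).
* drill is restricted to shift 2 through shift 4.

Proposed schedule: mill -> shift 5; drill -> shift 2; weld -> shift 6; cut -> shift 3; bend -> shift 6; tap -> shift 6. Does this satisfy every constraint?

cut can only start once drill is done — holds.
drill must be completed before weld — holds.
tap can only start once cut is done — holds.
weld and bend are set up together (same shift) — holds.
drill is restricted to shift 2 through shift 4 — holds.
drill must be completed before mill — holds.

Yes, all constraints hold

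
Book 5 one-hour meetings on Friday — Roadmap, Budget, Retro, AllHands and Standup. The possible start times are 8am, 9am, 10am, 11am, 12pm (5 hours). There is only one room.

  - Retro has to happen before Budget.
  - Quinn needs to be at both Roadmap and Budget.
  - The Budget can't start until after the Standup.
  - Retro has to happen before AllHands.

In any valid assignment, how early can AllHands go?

Precedence pushes AllHands to at least 9am.
AllHands at 9am is achievable: Standup=10am, Budget=11am, AllHands=9am, Retro=8am, Roadmap=12pm.

9am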